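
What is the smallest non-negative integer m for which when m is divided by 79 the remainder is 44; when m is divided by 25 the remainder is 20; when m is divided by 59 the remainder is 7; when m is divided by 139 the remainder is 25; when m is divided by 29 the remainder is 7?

The moduli are pairwise coprime; N = 79·25·59·139·29 = 469712275.
N/79 = 5945725; 5945725 ≡ 27 (mod 79); 27·41 ≡ 1, so inverse 41.
N/25 = 18788491; 18788491 ≡ 16 (mod 25); 16·11 ≡ 1, so inverse 11.
N/59 = 7961225; 7961225 ≡ 1 (mod 59), inverse 1.
N/139 = 3379225; 3379225 ≡ 135 (mod 139); 135·104 ≡ 1, so inverse 104.
N/29 = 16196975; 16196975 ≡ 11 (mod 29); 11·8 ≡ 1, so inverse 8.
m ≡ 44·5945725·41 + 20·18788491·11 + 7·7961225·1 + 25·3379225·104 + 7·16196975·8 = 24608300095.
24608300095 mod 469712275 = 183261795.

183261795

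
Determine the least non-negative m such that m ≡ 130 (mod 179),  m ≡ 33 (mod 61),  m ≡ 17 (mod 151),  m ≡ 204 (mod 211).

The moduli are pairwise coprime; N = 179·61·151·211 = 347890259.
N/179 = 1943521; 1943521 ≡ 118 (mod 179); 118·44 ≡ 1, so inverse 44.
N/61 = 5703119; 5703119 ≡ 46 (mod 61); 46·4 ≡ 1, so inverse 4.
N/151 = 2303909; 2303909 ≡ 102 (mod 151); 102·114 ≡ 1, so inverse 114.
N/211 = 1648769; 1648769 ≡ 15 (mod 211); 15·197 ≡ 1, so inverse 197.
m ≡ 130·1943521·44 + 33·5703119·4 + 17·2303909·114 + 204·1648769·197 = 82595456042.
82595456042 mod 347890259 = 145464659.

145464659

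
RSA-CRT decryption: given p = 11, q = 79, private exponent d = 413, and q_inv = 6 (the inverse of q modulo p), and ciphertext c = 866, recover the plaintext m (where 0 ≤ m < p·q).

479

d_p = d mod (p−1) = 413 mod 10 = 3; d_q = d mod (q−1) = 23.
m₁ = c^(d_p) mod p: c ≡ 8 (mod 11), and 8^3 mod 11 = 6.
m₂ = c^(d_q) mod q: c ≡ 76 (mod 79), and 76^23 mod 79 = 5.
h = q_inv·(m₁ − m₂) mod p = 6·(6 − 5) mod 11 = 6.
m = m₂ + h·q = 5 + 6·79 = 479.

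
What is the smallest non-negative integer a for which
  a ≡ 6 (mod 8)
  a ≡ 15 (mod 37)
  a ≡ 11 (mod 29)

1606

From a ≡ 6 (mod 8) write a = 6 + 8t. Substituting into a ≡ 15 (mod 37) gives 8t ≡ 9 (mod 37), and since 8⁻¹ ≡ 14 (mod 37), t ≡ 15. Hence a ≡ 6 + 8·15 = 126 (mod 296).
From a ≡ 126 (mod 296) write a = 126 + 296t. Substituting into a ≡ 11 (mod 29) gives 296t ≡ 1 (mod 29), and since 6⁻¹ ≡ 5 (mod 29), t ≡ 5. Hence a ≡ 126 + 296·5 = 1606 (mod 8584).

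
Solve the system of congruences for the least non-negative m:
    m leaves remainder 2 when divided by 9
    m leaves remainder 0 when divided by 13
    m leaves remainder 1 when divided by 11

650

The moduli are pairwise coprime; N = 9·13·11 = 1287.
N/9 = 143; 143 ≡ 8 (mod 9); 8·8 ≡ 1, so inverse 8.
N/13 = 99; 99 ≡ 8 (mod 13); 8·5 ≡ 1, so inverse 5.
N/11 = 117; 117 ≡ 7 (mod 11); 7·8 ≡ 1, so inverse 8.
m ≡ 2·143·8 + 0·99·5 + 1·117·8 = 3224.
3224 mod 1287 = 650.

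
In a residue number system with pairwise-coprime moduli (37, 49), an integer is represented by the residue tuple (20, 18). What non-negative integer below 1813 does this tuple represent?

From x ≡ 20 (mod 37) write x = 20 + 37t. Substituting into x ≡ 18 (mod 49) gives 37t ≡ 47 (mod 49), and since 37⁻¹ ≡ 4 (mod 49), t ≡ 41. Hence x ≡ 20 + 37·41 = 1537 (mod 1813).

1537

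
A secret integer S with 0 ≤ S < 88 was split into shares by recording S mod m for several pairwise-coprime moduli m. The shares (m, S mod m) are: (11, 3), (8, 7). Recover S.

47

From S ≡ 3 (mod 11) write S = 3 + 11t. Substituting into S ≡ 7 (mod 8) gives 11t ≡ 4 (mod 8), and since 3⁻¹ ≡ 3 (mod 8), t ≡ 4. Hence S ≡ 3 + 11·4 = 47 (mod 88).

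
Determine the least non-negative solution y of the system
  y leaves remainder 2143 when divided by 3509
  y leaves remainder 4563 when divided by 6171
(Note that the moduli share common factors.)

gcd(3509, 6171) = 121 and 121 | (4563 − 2143), so the pair is consistent; merging gives y ≡ 47760 (mod 178959), where 178959 = lcm(3509, 6171).
The solution is unique modulo lcm(3509, 6171) = 178959.

47760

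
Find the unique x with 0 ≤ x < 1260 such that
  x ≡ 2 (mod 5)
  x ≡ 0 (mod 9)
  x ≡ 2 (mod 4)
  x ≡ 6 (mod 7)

342

The moduli are pairwise coprime; N = 5·9·4·7 = 1260.
N/5 = 252; 252 ≡ 2 (mod 5); 2·3 ≡ 1, so inverse 3.
N/9 = 140; 140 ≡ 5 (mod 9); 5·2 ≡ 1, so inverse 2.
N/4 = 315; 315 ≡ 3 (mod 4); 3·3 ≡ 1, so inverse 3.
N/7 = 180; 180 ≡ 5 (mod 7); 5·3 ≡ 1, so inverse 3.
x ≡ 2·252·3 + 0·140·2 + 2·315·3 + 6·180·3 = 6642.
6642 mod 1260 = 342.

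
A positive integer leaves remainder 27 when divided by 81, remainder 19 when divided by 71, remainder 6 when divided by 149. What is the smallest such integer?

From t ≡ 27 (mod 81) write t = 27 + 81s. Substituting into t ≡ 19 (mod 71) gives 81s ≡ 63 (mod 71), and since 10⁻¹ ≡ 64 (mod 71), s ≡ 56. Hence t ≡ 27 + 81·56 = 4563 (mod 5751).
From t ≡ 4563 (mod 5751) write t = 4563 + 5751s. Substituting into t ≡ 6 (mod 149) gives 5751s ≡ 62 (mod 149), and since 89⁻¹ ≡ 72 (mod 149), s ≡ 143. Hence t ≡ 4563 + 5751·143 = 826956 (mod 856899).

826956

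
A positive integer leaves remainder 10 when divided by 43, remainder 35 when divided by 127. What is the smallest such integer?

Combine the congruences pairwise.
From N ≡ 10 (mod 43) write N = 10 + 43t. Substituting into N ≡ 35 (mod 127) gives 43t ≡ 25 (mod 127), and since 43⁻¹ ≡ 65 (mod 127), t ≡ 101. Hence N ≡ 10 + 43·101 = 4353 (mod 5461).

4353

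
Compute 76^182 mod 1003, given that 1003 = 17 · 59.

293

Mod 17: 76 ≡ 8; by Fermat, exponent reduces to 182 mod 16 = 6; 8^6 ≡ 4 (mod 17).
Mod 59: 76 ≡ 17; by Fermat, exponent reduces to 182 mod 58 = 8; 17^8 ≡ 57 (mod 59).
Combine by CRT: x ≡ 4 (mod 17), x ≡ 57 (mod 59) ⇒ x ≡ 293 (mod 1003).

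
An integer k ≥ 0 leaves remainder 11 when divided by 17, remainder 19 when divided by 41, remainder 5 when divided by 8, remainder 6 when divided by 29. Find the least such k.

The moduli are pairwise coprime; N = 17·41·8·29 = 161704.
N/17 = 9512; 9512 ≡ 9 (mod 17); 9·2 ≡ 1, so inverse 2.
N/41 = 3944; 3944 ≡ 8 (mod 41); 8·36 ≡ 1, so inverse 36.
N/8 = 20213; 20213 ≡ 5 (mod 8); 5·5 ≡ 1, so inverse 5.
N/29 = 5576; 5576 ≡ 8 (mod 29); 8·11 ≡ 1, so inverse 11.
k ≡ 11·9512·2 + 19·3944·36 + 5·20213·5 + 6·5576·11 = 3780301.
3780301 mod 161704 = 61109.

61109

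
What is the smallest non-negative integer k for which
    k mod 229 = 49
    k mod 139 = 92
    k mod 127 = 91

The moduli are pairwise coprime; N = 229·139·127 = 4042537.
N/229 = 17653; 17653 ≡ 20 (mod 229); 20·126 ≡ 1, so inverse 126.
N/139 = 29083; 29083 ≡ 32 (mod 139); 32·126 ≡ 1, so inverse 126.
N/127 = 31831; 31831 ≡ 81 (mod 127); 81·69 ≡ 1, so inverse 69.
k ≡ 49·17653·126 + 92·29083·126 + 91·31831·69 = 645986607.
645986607 mod 4042537 = 3223224.

3223224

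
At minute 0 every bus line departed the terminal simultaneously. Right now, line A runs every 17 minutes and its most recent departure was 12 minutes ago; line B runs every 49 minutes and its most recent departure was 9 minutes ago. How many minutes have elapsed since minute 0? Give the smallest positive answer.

352

Combine the congruences pairwise.
From t ≡ 12 (mod 17) write t = 12 + 17s. Substituting into t ≡ 9 (mod 49) gives 17s ≡ 46 (mod 49), and since 17⁻¹ ≡ 26 (mod 49), s ≡ 20. Hence t ≡ 12 + 17·20 = 352 (mod 833).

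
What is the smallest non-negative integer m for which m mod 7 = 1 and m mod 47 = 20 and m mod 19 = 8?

2934

The moduli are pairwise coprime; N = 7·47·19 = 6251.
N/7 = 893; 893 ≡ 4 (mod 7); 4·2 ≡ 1, so inverse 2.
N/47 = 133; 133 ≡ 39 (mod 47); 39·41 ≡ 1, so inverse 41.
N/19 = 329; 329 ≡ 6 (mod 19); 6·16 ≡ 1, so inverse 16.
m ≡ 1·893·2 + 20·133·41 + 8·329·16 = 152958.
152958 mod 6251 = 2934.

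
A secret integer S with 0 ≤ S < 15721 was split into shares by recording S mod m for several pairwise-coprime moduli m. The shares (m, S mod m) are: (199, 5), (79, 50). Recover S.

From S ≡ 5 (mod 199) write S = 5 + 199t. Substituting into S ≡ 50 (mod 79) gives 199t ≡ 45 (mod 79), and since 41⁻¹ ≡ 27 (mod 79), t ≡ 30. Hence S ≡ 5 + 199·30 = 5975 (mod 15721).

5975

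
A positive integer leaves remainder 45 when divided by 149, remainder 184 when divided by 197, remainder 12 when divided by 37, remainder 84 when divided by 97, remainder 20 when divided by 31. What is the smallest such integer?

The moduli are pairwise coprime; N = 149·197·37·97·31 = 3265785427.
N/149 = 21918023; 21918023 ≡ 123 (mod 149); 123·63 ≡ 1, so inverse 63.
N/197 = 16577591; 16577591 ≡ 41 (mod 197); 41·173 ≡ 1, so inverse 173.
N/37 = 88264471; 88264471 ≡ 9 (mod 37); 9·33 ≡ 1, so inverse 33.
N/97 = 33667891; 33667891 ≡ 64 (mod 97); 64·47 ≡ 1, so inverse 47.
N/31 = 105347917; 105347917 ≡ 28 (mod 31); 28·10 ≡ 1, so inverse 10.
x ≡ 45·21918023·63 + 184·16577591·173 + 12·88264471·33 + 84·33667891·47 + 20·105347917·10 = 778778619501.
778778619501 mod 3265785427 = 1521687875.

1521687875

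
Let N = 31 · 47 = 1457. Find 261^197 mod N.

792

Mod 31: 261 ≡ 13; by Fermat, exponent reduces to 197 mod 30 = 17; 13^17 ≡ 17 (mod 31).
Mod 47: 261 ≡ 26; by Fermat, exponent reduces to 197 mod 46 = 13; 26^13 ≡ 40 (mod 47).
Combine by CRT: x ≡ 17 (mod 31), x ≡ 40 (mod 47) ⇒ x ≡ 792 (mod 1457).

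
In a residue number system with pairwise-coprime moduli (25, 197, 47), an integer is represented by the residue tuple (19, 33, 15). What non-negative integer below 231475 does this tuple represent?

184819

The moduli are pairwise coprime; N = 25·197·47 = 231475.
N/25 = 9259; 9259 ≡ 9 (mod 25); 9·14 ≡ 1, so inverse 14.
N/197 = 1175; 1175 ≡ 190 (mod 197); 190·28 ≡ 1, so inverse 28.
N/47 = 4925; 4925 ≡ 37 (mod 47); 37·14 ≡ 1, so inverse 14.
x ≡ 19·9259·14 + 33·1175·28 + 15·4925·14 = 4582844.
4582844 mod 231475 = 184819.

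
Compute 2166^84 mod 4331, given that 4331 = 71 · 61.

3291

Mod 71: 2166 ≡ 36; by Fermat, exponent reduces to 84 mod 70 = 14; 36^14 ≡ 25 (mod 71).
Mod 61: 2166 ≡ 31; by Fermat, exponent reduces to 84 mod 60 = 24; 31^24 ≡ 58 (mod 61).
Combine by CRT: x ≡ 25 (mod 71), x ≡ 58 (mod 61) ⇒ x ≡ 3291 (mod 4331).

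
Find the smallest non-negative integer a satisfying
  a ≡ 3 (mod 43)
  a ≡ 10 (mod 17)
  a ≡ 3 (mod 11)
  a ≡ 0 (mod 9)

The moduli are pairwise coprime; N = 43·17·11·9 = 72369.
N/43 = 1683; 1683 ≡ 6 (mod 43); 6·36 ≡ 1, so inverse 36.
N/17 = 4257; 4257 ≡ 7 (mod 17); 7·5 ≡ 1, so inverse 5.
N/11 = 6579; 6579 ≡ 1 (mod 11), inverse 1.
N/9 = 8041; 8041 ≡ 4 (mod 9); 4·7 ≡ 1, so inverse 7.
a ≡ 3·1683·36 + 10·4257·5 + 3·6579·1 + 0·8041·7 = 414351.
414351 mod 72369 = 52506.

52506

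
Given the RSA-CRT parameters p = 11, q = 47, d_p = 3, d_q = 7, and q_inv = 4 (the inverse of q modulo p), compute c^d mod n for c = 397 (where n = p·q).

m₁ = c^(d_p) mod p: c ≡ 1 (mod 11), and 1^3 mod 11 = 1.
m₂ = c^(d_q) mod q: c ≡ 21 (mod 47), and 21^7 mod 47 = 37.
h = q_inv·(m₁ − m₂) mod p = 4·(1 − 37) mod 11 = 10.
m = m₂ + h·q = 37 + 10·47 = 507.

507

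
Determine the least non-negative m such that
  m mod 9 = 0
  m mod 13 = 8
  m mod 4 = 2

Combine the congruences pairwise.
From m ≡ 0 (mod 9) write m = 0 + 9t. Substituting into m ≡ 8 (mod 13) gives 9t ≡ 8 (mod 13), and since 9⁻¹ ≡ 3 (mod 13), t ≡ 11. Hence m ≡ 0 + 9·11 = 99 (mod 117).
From m ≡ 99 (mod 117) write m = 99 + 117t. Substituting into m ≡ 2 (mod 4) gives 117t ≡ 3 (mod 4), and since 1⁻¹ ≡ 1 (mod 4), t ≡ 3. Hence m ≡ 99 + 117·3 = 450 (mod 468).

450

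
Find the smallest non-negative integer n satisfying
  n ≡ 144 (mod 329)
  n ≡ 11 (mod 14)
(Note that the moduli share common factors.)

gcd(329, 14) = 7 and 7 | (11 − 144), so the pair is consistent; merging gives n ≡ 473 (mod 658), where 658 = lcm(329, 14).
The solution is unique modulo lcm(329, 14) = 658.

473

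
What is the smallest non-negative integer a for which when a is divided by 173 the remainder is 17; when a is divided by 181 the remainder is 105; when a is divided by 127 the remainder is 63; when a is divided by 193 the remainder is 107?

758680791

Combine the congruences pairwise.
From a ≡ 17 (mod 173) write a = 17 + 173t. Substituting into a ≡ 105 (mod 181) gives 173t ≡ 88 (mod 181), and since 173⁻¹ ≡ 113 (mod 181), t ≡ 170. Hence a ≡ 17 + 173·170 = 29427 (mod 31313).
From a ≡ 29427 (mod 31313) write a = 29427 + 31313t. Substituting into a ≡ 63 (mod 127) gives 31313t ≡ 100 (mod 127), and since 71⁻¹ ≡ 34 (mod 127), t ≡ 98. Hence a ≡ 29427 + 31313·98 = 3098101 (mod 3976751).
From a ≡ 3098101 (mod 3976751) write a = 3098101 + 3976751t. Substituting into a ≡ 107 (mod 193) gives 3976751t ≡ 42 (mod 193), and since 179⁻¹ ≡ 124 (mod 193), t ≡ 190. Hence a ≡ 3098101 + 3976751·190 = 758680791 (mod 767512943).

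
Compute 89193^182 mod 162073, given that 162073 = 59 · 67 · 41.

Mod 59: 89193 ≡ 44; by Fermat, exponent reduces to 182 mod 58 = 8; 44^8 ≡ 9 (mod 59).
Mod 67: 89193 ≡ 16; by Fermat, exponent reduces to 182 mod 66 = 50; 16^50 ≡ 4 (mod 67).
Mod 41: 89193 ≡ 18; by Fermat, exponent reduces to 182 mod 40 = 22; 18^22 ≡ 37 (mod 41).
Combine by CRT: x ≡ 9 (mod 59), x ≡ 4 (mod 67), x ≡ 37 (mod 41) ⇒ x ≡ 36117 (mod 162073).

36117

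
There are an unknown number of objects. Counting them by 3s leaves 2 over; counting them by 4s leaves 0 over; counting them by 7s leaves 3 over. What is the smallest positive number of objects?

80

The moduli are pairwise coprime; M = 3·4·7 = 84.
M/3 = 28; 28 ≡ 1 (mod 3), inverse 1.
M/4 = 21; 21 ≡ 1 (mod 4), inverse 1.
M/7 = 12; 12 ≡ 5 (mod 7); 5·3 ≡ 1, so inverse 3.
N ≡ 2·28·1 + 0·21·1 + 3·12·3 = 164.
164 mod 84 = 80.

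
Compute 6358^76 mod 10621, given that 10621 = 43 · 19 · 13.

Mod 43: 6358 ≡ 37; by Fermat, exponent reduces to 76 mod 42 = 34; 37^34 ≡ 6 (mod 43).
Mod 19: 6358 ≡ 12; by Fermat, exponent reduces to 76 mod 18 = 4; 12^4 ≡ 7 (mod 19).
Mod 13: 6358 ≡ 1; by Fermat, exponent reduces to 76 mod 12 = 4; 1^4 ≡ 1 (mod 13).
Combine by CRT: x ≡ 6 (mod 43), x ≡ 7 (mod 19), x ≡ 1 (mod 13) ⇒ x ≡ 3446 (mod 10621).

3446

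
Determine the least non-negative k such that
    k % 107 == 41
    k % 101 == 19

3251

Combine the congruences pairwise.
From k ≡ 41 (mod 107) write k = 41 + 107t. Substituting into k ≡ 19 (mod 101) gives 107t ≡ 79 (mod 101), and since 6⁻¹ ≡ 17 (mod 101), t ≡ 30. Hence k ≡ 41 + 107·30 = 3251 (mod 10807).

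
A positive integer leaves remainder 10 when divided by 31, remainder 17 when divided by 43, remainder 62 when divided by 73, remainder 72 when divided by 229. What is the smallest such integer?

The moduli are pairwise coprime; N = 31·43·73·229 = 22283761.
N/31 = 718831; 718831 ≡ 3 (mod 31); 3·21 ≡ 1, so inverse 21.
N/43 = 518227; 518227 ≡ 34 (mod 43); 34·19 ≡ 1, so inverse 19.
N/73 = 305257; 305257 ≡ 44 (mod 73); 44·5 ≡ 1, so inverse 5.
N/229 = 97309; 97309 ≡ 213 (mod 229); 213·186 ≡ 1, so inverse 186.
x ≡ 10·718831·21 + 17·518227·19 + 62·305257·5 + 72·97309·186 = 1716133629.
1716133629 mod 22283761 = 284032.

284032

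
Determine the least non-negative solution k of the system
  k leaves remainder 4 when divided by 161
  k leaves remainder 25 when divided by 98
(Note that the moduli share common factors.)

809

gcd(161, 98) = 7 and 7 | (25 − 4), so the pair is consistent; merging gives k ≡ 809 (mod 2254), where 2254 = lcm(161, 98).
The solution is unique modulo lcm(161, 98) = 2254.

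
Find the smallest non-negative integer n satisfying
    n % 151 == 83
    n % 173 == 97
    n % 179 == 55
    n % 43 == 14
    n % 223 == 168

32727010753

The moduli are pairwise coprime; M = 151·173·179·43·223 = 44838327013.
M/151 = 296942563; 296942563 ≡ 6 (mod 151); 6·126 ≡ 1, so inverse 126.
M/173 = 259181081; 259181081 ≡ 93 (mod 173); 93·80 ≡ 1, so inverse 80.
M/179 = 250493447; 250493447 ≡ 131 (mod 179); 131·41 ≡ 1, so inverse 41.
M/43 = 1042751791; 1042751791 ≡ 28 (mod 43); 28·20 ≡ 1, so inverse 20.
M/223 = 201068731; 201068731 ≡ 112 (mod 223); 112·2 ≡ 1, so inverse 2.
n ≡ 83·296942563·126 + 97·259181081·80 + 55·250493447·41 + 14·1042751791·20 + 168·201068731·2 = 6041062830495.
6041062830495 mod 44838327013 = 32727010753.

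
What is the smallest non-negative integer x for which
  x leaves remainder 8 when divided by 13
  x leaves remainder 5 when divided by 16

21

Combine the congruences pairwise.
From x ≡ 8 (mod 13) write x = 8 + 13t. Substituting into x ≡ 5 (mod 16) gives 13t ≡ 13 (mod 16), and since 13⁻¹ ≡ 5 (mod 16), t ≡ 1. Hence x ≡ 8 + 13·1 = 21 (mod 208).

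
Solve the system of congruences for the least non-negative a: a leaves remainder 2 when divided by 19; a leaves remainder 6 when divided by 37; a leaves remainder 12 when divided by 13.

The moduli are pairwise coprime; N = 19·37·13 = 9139.
N/19 = 481; 481 ≡ 6 (mod 19); 6·16 ≡ 1, so inverse 16.
N/37 = 247; 247 ≡ 25 (mod 37); 25·3 ≡ 1, so inverse 3.
N/13 = 703; 703 ≡ 1 (mod 13), inverse 1.
a ≡ 2·481·16 + 6·247·3 + 12·703·1 = 28274.
28274 mod 9139 = 857.

857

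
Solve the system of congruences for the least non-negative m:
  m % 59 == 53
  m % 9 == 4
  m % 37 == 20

5422

From m ≡ 53 (mod 59) write m = 53 + 59t. Substituting into m ≡ 4 (mod 9) gives 59t ≡ 5 (mod 9), and since 5⁻¹ ≡ 2 (mod 9), t ≡ 1. Hence m ≡ 53 + 59·1 = 112 (mod 531).
From m ≡ 112 (mod 531) write m = 112 + 531t. Substituting into m ≡ 20 (mod 37) gives 531t ≡ 19 (mod 37), and since 13⁻¹ ≡ 20 (mod 37), t ≡ 10. Hence m ≡ 112 + 531·10 = 5422 (mod 19647).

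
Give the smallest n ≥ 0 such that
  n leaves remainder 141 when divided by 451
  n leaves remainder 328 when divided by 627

gcd(451, 627) = 11 and 11 | (328 − 141), so the pair is consistent; merging gives n ≡ 14122 (mod 25707), where 25707 = lcm(451, 627).
The solution is unique modulo lcm(451, 627) = 25707.

14122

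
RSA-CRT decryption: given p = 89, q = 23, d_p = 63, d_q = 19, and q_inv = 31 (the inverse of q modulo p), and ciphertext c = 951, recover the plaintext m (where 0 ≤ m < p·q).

m₁ = c^(d_p) mod p: c ≡ 61 (mod 89), and 61^63 mod 89 = 19.
m₂ = c^(d_q) mod q: c ≡ 8 (mod 23), and 8^19 mod 23 = 4.
h = q_inv·(m₁ − m₂) mod p = 31·(19 − 4) mod 89 = 20.
m = m₂ + h·q = 4 + 20·23 = 464.

464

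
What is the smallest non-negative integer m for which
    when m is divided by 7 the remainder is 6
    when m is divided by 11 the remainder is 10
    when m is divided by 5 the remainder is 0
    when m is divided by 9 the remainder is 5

230

From m ≡ 6 (mod 7) write m = 6 + 7t. Substituting into m ≡ 10 (mod 11) gives 7t ≡ 4 (mod 11), and since 7⁻¹ ≡ 8 (mod 11), t ≡ 10. Hence m ≡ 6 + 7·10 = 76 (mod 77).
From m ≡ 76 (mod 77) write m = 76 + 77t. Substituting into m ≡ 0 (mod 5) gives 77t ≡ 4 (mod 5), and since 2⁻¹ ≡ 3 (mod 5), t ≡ 2. Hence m ≡ 76 + 77·2 = 230 (mod 385).
From m ≡ 230 (mod 385) write m = 230 + 385t. Substituting into m ≡ 5 (mod 9) gives 385t ≡ 0 (mod 9), and since 7⁻¹ ≡ 4 (mod 9), t ≡ 0. Hence m ≡ 230 + 385·0 = 230 (mod 3465).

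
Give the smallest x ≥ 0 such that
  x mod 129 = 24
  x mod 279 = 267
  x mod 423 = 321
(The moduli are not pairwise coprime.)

519765

gcd(129, 279) = 3 and 3 | (267 − 24), so the pair is consistent; merging gives x ≡ 3894 (mod 11997), where 11997 = lcm(129, 279).
gcd(11997, 423) = 9 and 9 | (321 − 3894), so the pair is consistent; merging gives x ≡ 519765 (mod 563859), where 563859 = lcm(11997, 423).
The solution is unique modulo lcm(129, 279, 423) = 563859.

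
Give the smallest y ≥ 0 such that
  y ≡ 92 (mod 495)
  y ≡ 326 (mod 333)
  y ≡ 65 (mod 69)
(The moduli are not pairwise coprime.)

gcd(495, 333) = 9 and 9 | (326 − 92), so the pair is consistent; merging gives y ≡ 10982 (mod 18315), where 18315 = lcm(495, 333).
gcd(18315, 69) = 3 and 3 | (65 − 10982), so the pair is consistent; merging gives y ≡ 212447 (mod 421245), where 421245 = lcm(18315, 69).
The solution is unique modulo lcm(495, 333, 69) = 421245.

212447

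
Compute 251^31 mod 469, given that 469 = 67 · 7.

118

Mod 67: 251 ≡ 50; 50^31 ≡ 51 (mod 67).
Mod 7: 251 ≡ 6; by Fermat, exponent reduces to 31 mod 6 = 1; 6^1 ≡ 6 (mod 7).
Combine by CRT: x ≡ 51 (mod 67), x ≡ 6 (mod 7) ⇒ x ≡ 118 (mod 469).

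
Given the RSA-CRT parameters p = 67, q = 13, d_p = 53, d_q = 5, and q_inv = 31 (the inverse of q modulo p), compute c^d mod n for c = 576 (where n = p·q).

m₁ = c^(d_p) mod p: c ≡ 40 (mod 67), and 40^53 mod 67 = 25.
m₂ = c^(d_q) mod q: c ≡ 4 (mod 13), and 4^5 mod 13 = 10.
h = q_inv·(m₁ − m₂) mod p = 31·(25 − 10) mod 67 = 63.
m = m₂ + h·q = 10 + 63·13 = 829.

829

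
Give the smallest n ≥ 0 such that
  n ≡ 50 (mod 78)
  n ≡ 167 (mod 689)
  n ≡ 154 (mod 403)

gcd(78, 689) = 13 and 13 | (167 − 50), so the pair is consistent; merging gives n ≡ 2234 (mod 4134), where 4134 = lcm(78, 689).
gcd(4134, 403) = 13 and 13 | (154 − 2234), so the pair is consistent; merging gives n ≡ 47708 (mod 128154), where 128154 = lcm(4134, 403).
The solution is unique modulo lcm(78, 689, 403) = 128154.

47708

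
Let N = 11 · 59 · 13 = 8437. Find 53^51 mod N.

8347

Mod 11: 53 ≡ 9; by Fermat, exponent reduces to 51 mod 10 = 1; 9^1 ≡ 9 (mod 11).
Mod 59: 53 ≡ 53; 53^51 ≡ 28 (mod 59).
Mod 13: 53 ≡ 1; by Fermat, exponent reduces to 51 mod 12 = 3; 1^3 ≡ 1 (mod 13).
Combine by CRT: x ≡ 9 (mod 11), x ≡ 28 (mod 59), x ≡ 1 (mod 13) ⇒ x ≡ 8347 (mod 8437).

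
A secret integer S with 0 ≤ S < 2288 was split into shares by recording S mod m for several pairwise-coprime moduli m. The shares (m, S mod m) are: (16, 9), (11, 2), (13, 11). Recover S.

2169

The moduli are pairwise coprime; N = 16·11·13 = 2288.
N/16 = 143; 143 ≡ 15 (mod 16); 15·15 ≡ 1, so inverse 15.
N/11 = 208; 208 ≡ 10 (mod 11); 10·10 ≡ 1, so inverse 10.
N/13 = 176; 176 ≡ 7 (mod 13); 7·2 ≡ 1, so inverse 2.
S ≡ 9·143·15 + 2·208·10 + 11·176·2 = 27337.
27337 mod 2288 = 2169.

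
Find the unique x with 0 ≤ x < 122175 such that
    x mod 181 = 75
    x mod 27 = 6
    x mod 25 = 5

46230

From x ≡ 75 (mod 181) write x = 75 + 181t. Substituting into x ≡ 6 (mod 27) gives 181t ≡ 12 (mod 27), and since 19⁻¹ ≡ 10 (mod 27), t ≡ 12. Hence x ≡ 75 + 181·12 = 2247 (mod 4887).
From x ≡ 2247 (mod 4887) write x = 2247 + 4887t. Substituting into x ≡ 5 (mod 25) gives 4887t ≡ 8 (mod 25), and since 12⁻¹ ≡ 23 (mod 25), t ≡ 9. Hence x ≡ 2247 + 4887·9 = 46230 (mod 122175).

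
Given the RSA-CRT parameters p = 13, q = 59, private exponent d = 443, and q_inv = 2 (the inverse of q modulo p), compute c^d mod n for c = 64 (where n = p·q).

d_p = d mod (p−1) = 443 mod 12 = 11; d_q = d mod (q−1) = 37.
m₁ = c^(d_p) mod p: c ≡ 12 (mod 13), and 12^11 mod 13 = 12.
m₂ = c^(d_q) mod q: c ≡ 5 (mod 59), and 5^37 mod 59 = 45.
h = q_inv·(m₁ − m₂) mod p = 2·(12 − 45) mod 13 = 12.
m = m₂ + h·q = 45 + 12·59 = 753.

753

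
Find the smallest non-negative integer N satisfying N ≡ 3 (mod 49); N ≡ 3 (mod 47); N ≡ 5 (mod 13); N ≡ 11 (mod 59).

The moduli are pairwise coprime; M = 49·47·13·59 = 1766401.
M/49 = 36049; 36049 ≡ 34 (mod 49); 34·13 ≡ 1, so inverse 13.
M/47 = 37583; 37583 ≡ 30 (mod 47); 30·11 ≡ 1, so inverse 11.
M/13 = 135877; 135877 ≡ 1 (mod 13), inverse 1.
M/59 = 29939; 29939 ≡ 26 (mod 59); 26·25 ≡ 1, so inverse 25.
N ≡ 3·36049·13 + 3·37583·11 + 5·135877·1 + 11·29939·25 = 11558760.
11558760 mod 1766401 = 960354.

960354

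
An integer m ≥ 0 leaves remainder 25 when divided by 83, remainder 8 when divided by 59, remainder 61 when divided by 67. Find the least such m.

307457

The moduli are pairwise coprime; N = 83·59·67 = 328099.
N/83 = 3953; 3953 ≡ 52 (mod 83); 52·8 ≡ 1, so inverse 8.
N/59 = 5561; 5561 ≡ 15 (mod 59); 15·4 ≡ 1, so inverse 4.
N/67 = 4897; 4897 ≡ 6 (mod 67); 6·56 ≡ 1, so inverse 56.
m ≡ 25·3953·8 + 8·5561·4 + 61·4897·56 = 17696704.
17696704 mod 328099 = 307457.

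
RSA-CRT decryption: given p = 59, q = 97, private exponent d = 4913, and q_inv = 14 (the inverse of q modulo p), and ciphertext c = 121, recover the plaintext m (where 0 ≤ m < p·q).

2919

d_p = d mod (p−1) = 4913 mod 58 = 41; d_q = d mod (q−1) = 17.
m₁ = c^(d_p) mod p: c ≡ 3 (mod 59), and 3^41 mod 59 = 28.
m₂ = c^(d_q) mod q: c ≡ 24 (mod 97), and 24^17 mod 97 = 9.
h = q_inv·(m₁ − m₂) mod p = 14·(28 − 9) mod 59 = 30.
m = m₂ + h·q = 9 + 30·97 = 2919.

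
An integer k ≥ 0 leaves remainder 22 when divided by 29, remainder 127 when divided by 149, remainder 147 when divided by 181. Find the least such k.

515816

From k ≡ 22 (mod 29) write k = 22 + 29t. Substituting into k ≡ 127 (mod 149) gives 29t ≡ 105 (mod 149), and since 29⁻¹ ≡ 36 (mod 149), t ≡ 55. Hence k ≡ 22 + 29·55 = 1617 (mod 4321).
From k ≡ 1617 (mod 4321) write k = 1617 + 4321t. Substituting into k ≡ 147 (mod 181) gives 4321t ≡ 159 (mod 181), and since 158⁻¹ ≡ 118 (mod 181), t ≡ 119. Hence k ≡ 1617 + 4321·119 = 515816 (mod 782101).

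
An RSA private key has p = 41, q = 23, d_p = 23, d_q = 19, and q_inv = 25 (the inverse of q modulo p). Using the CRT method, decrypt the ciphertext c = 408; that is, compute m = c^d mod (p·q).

m₁ = c^(d_p) mod p: c ≡ 39 (mod 41), and 39^23 mod 41 = 33.
m₂ = c^(d_q) mod q: c ≡ 17 (mod 23), and 17^19 mod 23 = 5.
h = q_inv·(m₁ − m₂) mod p = 25·(33 − 5) mod 41 = 3.
m = m₂ + h·q = 5 + 3·23 = 74.

74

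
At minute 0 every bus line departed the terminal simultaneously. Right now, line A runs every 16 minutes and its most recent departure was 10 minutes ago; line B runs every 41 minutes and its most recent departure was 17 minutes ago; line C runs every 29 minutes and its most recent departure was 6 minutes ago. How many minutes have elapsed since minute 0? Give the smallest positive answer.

6618

From t ≡ 10 (mod 16) write t = 10 + 16s. Substituting into t ≡ 17 (mod 41) gives 16s ≡ 7 (mod 41), and since 16⁻¹ ≡ 18 (mod 41), s ≡ 3. Hence t ≡ 10 + 16·3 = 58 (mod 656).
From t ≡ 58 (mod 656) write t = 58 + 656s. Substituting into t ≡ 6 (mod 29) gives 656s ≡ 6 (mod 29), and since 18⁻¹ ≡ 21 (mod 29), s ≡ 10. Hence t ≡ 58 + 656·10 = 6618 (mod 19024).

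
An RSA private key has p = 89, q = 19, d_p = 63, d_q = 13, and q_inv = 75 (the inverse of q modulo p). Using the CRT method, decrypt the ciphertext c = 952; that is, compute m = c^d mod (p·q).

m₁ = c^(d_p) mod p: c ≡ 62 (mod 89), and 62^63 mod 89 = 23.
m₂ = c^(d_q) mod q: c ≡ 2 (mod 19), and 2^13 mod 19 = 3.
h = q_inv·(m₁ − m₂) mod p = 75·(23 − 3) mod 89 = 76.
m = m₂ + h·q = 3 + 76·19 = 1447.

1447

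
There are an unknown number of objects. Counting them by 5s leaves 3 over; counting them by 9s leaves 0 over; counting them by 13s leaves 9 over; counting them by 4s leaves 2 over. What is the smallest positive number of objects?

The moduli are pairwise coprime; M = 5·9·13·4 = 2340.
M/5 = 468; 468 ≡ 3 (mod 5); 3·2 ≡ 1, so inverse 2.
M/9 = 260; 260 ≡ 8 (mod 9); 8·8 ≡ 1, so inverse 8.
M/13 = 180; 180 ≡ 11 (mod 13); 11·6 ≡ 1, so inverse 6.
M/4 = 585; 585 ≡ 1 (mod 4), inverse 1.
N ≡ 3·468·2 + 0·260·8 + 9·180·6 + 2·585·1 = 13698.
13698 mod 2340 = 1998.

1998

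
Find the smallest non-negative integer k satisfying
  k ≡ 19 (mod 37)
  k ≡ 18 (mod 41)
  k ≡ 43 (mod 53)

42125

Combine the congruences pairwise.
From k ≡ 19 (mod 37) write k = 19 + 37t. Substituting into k ≡ 18 (mod 41) gives 37t ≡ 40 (mod 41), and since 37⁻¹ ≡ 10 (mod 41), t ≡ 31. Hence k ≡ 19 + 37·31 = 1166 (mod 1517).
From k ≡ 1166 (mod 1517) write k = 1166 + 1517t. Substituting into k ≡ 43 (mod 53) gives 1517t ≡ 43 (mod 53), and since 33⁻¹ ≡ 45 (mod 53), t ≡ 27. Hence k ≡ 1166 + 1517·27 = 42125 (mod 80401).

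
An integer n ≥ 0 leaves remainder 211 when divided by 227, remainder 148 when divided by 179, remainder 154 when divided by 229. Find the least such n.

708451

Combine the congruences pairwise.
From n ≡ 211 (mod 227) write n = 211 + 227t. Substituting into n ≡ 148 (mod 179) gives 227t ≡ 116 (mod 179), and since 48⁻¹ ≡ 138 (mod 179), t ≡ 77. Hence n ≡ 211 + 227·77 = 17690 (mod 40633).
From n ≡ 17690 (mod 40633) write n = 17690 + 40633t. Substituting into n ≡ 154 (mod 229) gives 40633t ≡ 97 (mod 229), and since 100⁻¹ ≡ 71 (mod 229), t ≡ 17. Hence n ≡ 17690 + 40633·17 = 708451 (mod 9304957).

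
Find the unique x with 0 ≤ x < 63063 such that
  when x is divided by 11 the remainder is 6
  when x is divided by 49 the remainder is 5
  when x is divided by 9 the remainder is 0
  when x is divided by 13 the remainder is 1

The moduli are pairwise coprime; N = 11·49·9·13 = 63063.
N/11 = 5733; 5733 ≡ 2 (mod 11); 2·6 ≡ 1, so inverse 6.
N/49 = 1287; 1287 ≡ 13 (mod 49); 13·34 ≡ 1, so inverse 34.
N/9 = 7007; 7007 ≡ 5 (mod 9); 5·2 ≡ 1, so inverse 2.
N/13 = 4851; 4851 ≡ 2 (mod 13); 2·7 ≡ 1, so inverse 7.
x ≡ 6·5733·6 + 5·1287·34 + 0·7007·2 + 1·4851·7 = 459135.
459135 mod 63063 = 17694.

17694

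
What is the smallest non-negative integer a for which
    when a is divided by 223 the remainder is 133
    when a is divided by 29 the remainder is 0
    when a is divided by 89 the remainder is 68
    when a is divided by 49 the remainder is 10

4893199

From a ≡ 133 (mod 223) write a = 133 + 223t. Substituting into a ≡ 0 (mod 29) gives 223t ≡ 12 (mod 29), and since 20⁻¹ ≡ 16 (mod 29), t ≡ 18. Hence a ≡ 133 + 223·18 = 4147 (mod 6467).
From a ≡ 4147 (mod 6467) write a = 4147 + 6467t. Substituting into a ≡ 68 (mod 89) gives 6467t ≡ 15 (mod 89), and since 59⁻¹ ≡ 86 (mod 89), t ≡ 44. Hence a ≡ 4147 + 6467·44 = 288695 (mod 575563).
From a ≡ 288695 (mod 575563) write a = 288695 + 575563t. Substituting into a ≡ 10 (mod 49) gives 575563t ≡ 23 (mod 49), and since 9⁻¹ ≡ 11 (mod 49), t ≡ 8. Hence a ≡ 288695 + 575563·8 = 4893199 (mod 28202587).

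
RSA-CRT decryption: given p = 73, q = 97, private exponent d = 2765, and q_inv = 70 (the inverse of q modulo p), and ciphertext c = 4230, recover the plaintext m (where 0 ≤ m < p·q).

d_p = d mod (p−1) = 2765 mod 72 = 29; d_q = d mod (q−1) = 77.
m₁ = c^(d_p) mod p: c ≡ 69 (mod 73), and 69^29 mod 73 = 57.
m₂ = c^(d_q) mod q: c ≡ 59 (mod 97), and 59^77 mod 97 = 15.
h = q_inv·(m₁ − m₂) mod p = 70·(57 − 15) mod 73 = 20.
m = m₂ + h·q = 15 + 20·97 = 1955.

1955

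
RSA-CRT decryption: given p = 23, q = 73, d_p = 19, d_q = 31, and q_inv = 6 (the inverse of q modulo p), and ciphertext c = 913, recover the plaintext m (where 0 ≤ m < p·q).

1346

m₁ = c^(d_p) mod p: c ≡ 16 (mod 23), and 16^19 mod 23 = 12.
m₂ = c^(d_q) mod q: c ≡ 37 (mod 73), and 37^31 mod 73 = 32.
h = q_inv·(m₁ − m₂) mod p = 6·(12 − 32) mod 23 = 18.
m = m₂ + h·q = 32 + 18·73 = 1346.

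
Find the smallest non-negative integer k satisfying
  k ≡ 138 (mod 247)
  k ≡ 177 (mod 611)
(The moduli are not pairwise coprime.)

3843

Combine the congruences pairwise.
gcd(247, 611) = 13 and 13 | (177 − 138), so the pair is consistent; merging gives k ≡ 3843 (mod 11609), where 11609 = lcm(247, 611).
The solution is unique modulo lcm(247, 611) = 11609.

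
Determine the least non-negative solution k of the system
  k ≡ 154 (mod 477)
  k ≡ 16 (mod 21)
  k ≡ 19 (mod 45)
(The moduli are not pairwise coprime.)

14464

gcd(477, 21) = 3 and 3 | (16 − 154), so the pair is consistent; merging gives k ≡ 1108 (mod 3339), where 3339 = lcm(477, 21).
gcd(3339, 45) = 9 and 9 | (19 − 1108), so the pair is consistent; merging gives k ≡ 14464 (mod 16695), where 16695 = lcm(3339, 45).
The solution is unique modulo lcm(477, 21, 45) = 16695.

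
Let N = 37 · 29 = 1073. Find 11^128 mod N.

Mod 37: 11 ≡ 11; by Fermat, exponent reduces to 128 mod 36 = 20; 11^20 ≡ 10 (mod 37).
Mod 29: 11 ≡ 11; by Fermat, exponent reduces to 128 mod 28 = 16; 11^16 ≡ 24 (mod 29).
Combine by CRT: x ≡ 10 (mod 37), x ≡ 24 (mod 29) ⇒ x ≡ 343 (mod 1073).

343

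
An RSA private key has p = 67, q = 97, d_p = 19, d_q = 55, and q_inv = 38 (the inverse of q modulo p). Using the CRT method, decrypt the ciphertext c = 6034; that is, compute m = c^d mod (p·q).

m₁ = c^(d_p) mod p: c ≡ 4 (mod 67), and 4^19 mod 67 = 35.
m₂ = c^(d_q) mod q: c ≡ 20 (mod 97), and 20^55 mod 97 = 69.
h = q_inv·(m₁ − m₂) mod p = 38·(35 − 69) mod 67 = 48.
m = m₂ + h·q = 69 + 48·97 = 4725.

4725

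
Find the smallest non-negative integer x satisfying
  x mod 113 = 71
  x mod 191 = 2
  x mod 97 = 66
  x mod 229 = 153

221492388

From x ≡ 71 (mod 113) write x = 71 + 113t. Substituting into x ≡ 2 (mod 191) gives 113t ≡ 122 (mod 191), and since 113⁻¹ ≡ 71 (mod 191), t ≡ 67. Hence x ≡ 71 + 113·67 = 7642 (mod 21583).
From x ≡ 7642 (mod 21583) write x = 7642 + 21583t. Substituting into x ≡ 66 (mod 97) gives 21583t ≡ 87 (mod 97), and since 49⁻¹ ≡ 2 (mod 97), t ≡ 77. Hence x ≡ 7642 + 21583·77 = 1669533 (mod 2093551).
From x ≡ 1669533 (mod 2093551) write x = 1669533 + 2093551t. Substituting into x ≡ 153 (mod 229) gives 2093551t ≡ 30 (mod 229), and since 33⁻¹ ≡ 118 (mod 229), t ≡ 105. Hence x ≡ 1669533 + 2093551·105 = 221492388 (mod 479423179).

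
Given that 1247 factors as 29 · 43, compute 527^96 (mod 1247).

790

Mod 29: 527 ≡ 5; by Fermat, exponent reduces to 96 mod 28 = 12; 5^12 ≡ 7 (mod 29).
Mod 43: 527 ≡ 11; by Fermat, exponent reduces to 96 mod 42 = 12; 11^12 ≡ 16 (mod 43).
Combine by CRT: x ≡ 7 (mod 29), x ≡ 16 (mod 43) ⇒ x ≡ 790 (mod 1247).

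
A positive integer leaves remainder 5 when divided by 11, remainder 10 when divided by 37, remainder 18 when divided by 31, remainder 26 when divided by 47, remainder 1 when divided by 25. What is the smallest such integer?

From x ≡ 5 (mod 11) write x = 5 + 11t. Substituting into x ≡ 10 (mod 37) gives 11t ≡ 5 (mod 37), and since 11⁻¹ ≡ 27 (mod 37), t ≡ 24. Hence x ≡ 5 + 11·24 = 269 (mod 407).
From x ≡ 269 (mod 407) write x = 269 + 407t. Substituting into x ≡ 18 (mod 31) gives 407t ≡ 28 (mod 31), and since 4⁻¹ ≡ 8 (mod 31), t ≡ 7. Hence x ≡ 269 + 407·7 = 3118 (mod 12617).
From x ≡ 3118 (mod 12617) write x = 3118 + 12617t. Substituting into x ≡ 26 (mod 47) gives 12617t ≡ 10 (mod 47), and since 21⁻¹ ≡ 9 (mod 47), t ≡ 43. Hence x ≡ 3118 + 12617·43 = 545649 (mod 592999).
From x ≡ 545649 (mod 592999) write x = 545649 + 592999t. Substituting into x ≡ 1 (mod 25) gives 592999t ≡ 2 (mod 25), and since 24⁻¹ ≡ 24 (mod 25), t ≡ 23. Hence x ≡ 545649 + 592999·23 = 14184626 (mod 14824975).

14184626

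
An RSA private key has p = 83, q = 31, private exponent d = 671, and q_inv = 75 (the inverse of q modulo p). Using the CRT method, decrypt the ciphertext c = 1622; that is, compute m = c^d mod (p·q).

d_p = d mod (p−1) = 671 mod 82 = 15; d_q = d mod (q−1) = 11.
m₁ = c^(d_p) mod p: c ≡ 45 (mod 83), and 45^15 mod 83 = 47.
m₂ = c^(d_q) mod q: c ≡ 10 (mod 31), and 10^11 mod 31 = 19.
h = q_inv·(m₁ − m₂) mod p = 75·(47 − 19) mod 83 = 25.
m = m₂ + h·q = 19 + 25·31 = 794.

794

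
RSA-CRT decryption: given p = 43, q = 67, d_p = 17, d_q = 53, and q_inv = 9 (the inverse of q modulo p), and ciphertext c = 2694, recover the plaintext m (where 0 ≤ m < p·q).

777

m₁ = c^(d_p) mod p: c ≡ 28 (mod 43), and 28^17 mod 43 = 3.
m₂ = c^(d_q) mod q: c ≡ 14 (mod 67), and 14^53 mod 67 = 40.
h = q_inv·(m₁ − m₂) mod p = 9·(3 − 40) mod 43 = 11.
m = m₂ + h·q = 40 + 11·67 = 777.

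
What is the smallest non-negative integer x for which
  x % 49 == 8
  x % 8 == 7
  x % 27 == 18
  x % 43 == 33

46215

From x ≡ 8 (mod 49) write x = 8 + 49t. Substituting into x ≡ 7 (mod 8) gives 49t ≡ 7 (mod 8), and since 1⁻¹ ≡ 1 (mod 8), t ≡ 7. Hence x ≡ 8 + 49·7 = 351 (mod 392).
From x ≡ 351 (mod 392) write x = 351 + 392t. Substituting into x ≡ 18 (mod 27) gives 392t ≡ 18 (mod 27), and since 14⁻¹ ≡ 2 (mod 27), t ≡ 9. Hence x ≡ 351 + 392·9 = 3879 (mod 10584).
From x ≡ 3879 (mod 10584) write x = 3879 + 10584t. Substituting into x ≡ 33 (mod 43) gives 10584t ≡ 24 (mod 43), and since 6⁻¹ ≡ 36 (mod 43), t ≡ 4. Hence x ≡ 3879 + 10584·4 = 46215 (mod 455112).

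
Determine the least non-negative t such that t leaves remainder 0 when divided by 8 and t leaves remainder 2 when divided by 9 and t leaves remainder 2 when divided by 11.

Combine the congruences pairwise.
From t ≡ 0 (mod 8) write t = 0 + 8s. Substituting into t ≡ 2 (mod 9) gives 8s ≡ 2 (mod 9), and since 8⁻¹ ≡ 8 (mod 9), s ≡ 7. Hence t ≡ 0 + 8·7 = 56 (mod 72).
From t ≡ 56 (mod 72) write t = 56 + 72s. Substituting into t ≡ 2 (mod 11) gives 72s ≡ 1 (mod 11), and since 6⁻¹ ≡ 2 (mod 11), s ≡ 2. Hence t ≡ 56 + 72·2 = 200 (mod 792).

200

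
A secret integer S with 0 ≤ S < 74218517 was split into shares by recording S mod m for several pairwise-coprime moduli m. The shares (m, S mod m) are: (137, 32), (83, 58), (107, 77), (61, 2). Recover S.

64624439

The moduli are pairwise coprime; N = 137·83·107·61 = 74218517.
N/137 = 541741; 541741 ≡ 43 (mod 137); 43·51 ≡ 1, so inverse 51.
N/83 = 894199; 894199 ≡ 40 (mod 83); 40·27 ≡ 1, so inverse 27.
N/107 = 693631; 693631 ≡ 57 (mod 107); 57·92 ≡ 1, so inverse 92.
N/61 = 1216697; 1216697 ≡ 52 (mod 61); 52·27 ≡ 1, so inverse 27.
S ≡ 32·541741·51 + 58·894199·27 + 77·693631·92 + 2·1216697·27 = 7263820588.
7263820588 mod 74218517 = 64624439.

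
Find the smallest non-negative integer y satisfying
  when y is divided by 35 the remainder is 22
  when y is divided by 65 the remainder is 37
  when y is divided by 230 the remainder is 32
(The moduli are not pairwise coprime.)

18432

gcd(35, 65) = 5 and 5 | (37 − 22), so the pair is consistent; merging gives y ≡ 232 (mod 455), where 455 = lcm(35, 65).
gcd(455, 230) = 5 and 5 | (32 − 232), so the pair is consistent; merging gives y ≡ 18432 (mod 20930), where 20930 = lcm(455, 230).
The solution is unique modulo lcm(35, 65, 230) = 20930.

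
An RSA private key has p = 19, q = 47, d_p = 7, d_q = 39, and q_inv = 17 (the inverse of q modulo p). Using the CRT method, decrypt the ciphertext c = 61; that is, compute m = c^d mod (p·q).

m₁ = c^(d_p) mod p: c ≡ 4 (mod 19), and 4^7 mod 19 = 6.
m₂ = c^(d_q) mod q: c ≡ 14 (mod 47), and 14^39 mod 47 = 2.
h = q_inv·(m₁ − m₂) mod p = 17·(6 − 2) mod 19 = 11.
m = m₂ + h·q = 2 + 11·47 = 519.

519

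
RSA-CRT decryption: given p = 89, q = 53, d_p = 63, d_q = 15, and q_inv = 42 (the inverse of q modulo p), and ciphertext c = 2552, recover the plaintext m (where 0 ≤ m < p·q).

1472

m₁ = c^(d_p) mod p: c ≡ 60 (mod 89), and 60^63 mod 89 = 48.
m₂ = c^(d_q) mod q: c ≡ 8 (mod 53), and 8^15 mod 53 = 41.
h = q_inv·(m₁ − m₂) mod p = 42·(48 − 41) mod 89 = 27.
m = m₂ + h·q = 41 + 27·53 = 1472.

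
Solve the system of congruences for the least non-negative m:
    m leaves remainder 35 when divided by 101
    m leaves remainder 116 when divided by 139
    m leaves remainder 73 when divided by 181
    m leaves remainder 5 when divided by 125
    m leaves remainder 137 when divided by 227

From m ≡ 35 (mod 101) write m = 35 + 101t. Substituting into m ≡ 116 (mod 139) gives 101t ≡ 81 (mod 139), and since 101⁻¹ ≡ 128 (mod 139), t ≡ 82. Hence m ≡ 35 + 101·82 = 8317 (mod 14039).
From m ≡ 8317 (mod 14039) write m = 8317 + 14039t. Substituting into m ≡ 73 (mod 181) gives 14039t ≡ 82 (mod 181), and since 102⁻¹ ≡ 126 (mod 181), t ≡ 15. Hence m ≡ 8317 + 14039·15 = 218902 (mod 2541059).
From m ≡ 218902 (mod 2541059) write m = 218902 + 2541059t. Substituting into m ≡ 5 (mod 125) gives 2541059t ≡ 103 (mod 125), and since 59⁻¹ ≡ 89 (mod 125), t ≡ 42. Hence m ≡ 218902 + 2541059·42 = 106943380 (mod 317632375).
From m ≡ 106943380 (mod 317632375) write m = 106943380 + 317632375t. Substituting into m ≡ 137 (mod 227) gives 317632375t ≡ 89 (mod 227), and since 128⁻¹ ≡ 94 (mod 227), t ≡ 194. Hence m ≡ 106943380 + 317632375·194 = 61727624130 (mod 72102549125).

61727624130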